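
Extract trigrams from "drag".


Word: "drag" (length 4)
Number of trigrams = 4 - 3 + 1 = 2
  Position 0: "dra"
  Position 1: "rag"
Trigrams = "dra", "rag"


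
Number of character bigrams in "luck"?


Word: "luck" (length 4)
Number of 2-grams = length - 2 + 1 = 4 - 2 + 1
= 3


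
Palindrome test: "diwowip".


Word: "diwowip"
Reversed: "piwowid"
Forward == Backward? diwowip != piwowid
Palindrome = No


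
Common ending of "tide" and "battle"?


Word 1: "tide"
Word 2: "battle"
Comparing from end:
  Pos -1: 'e' == 'e'
  Pos -2: 'd' != 'l' (stop)
LCS = "e" (length 1)


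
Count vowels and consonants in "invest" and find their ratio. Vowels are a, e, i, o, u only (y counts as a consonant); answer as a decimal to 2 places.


Word: "invest"
Vowels (a,e,i,o,u): 2
Consonants: 4
Ratio = 2/4
= 0.50


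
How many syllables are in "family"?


Word: "family"
Syllable breakdown: fam-i-ly
Counting: 3 parts
= 3 syllables


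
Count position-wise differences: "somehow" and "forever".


Comparing character by character (same length = 7):
  Pos 0: 's' vs 'f' !=
  Pos 1: 'o' vs 'o' =
  Pos 2: 'm' vs 'r' !=
  Pos 3: 'e' vs 'e' =
  Pos 4: 'h' vs 'v' !=
  Pos 5: 'o' vs 'e' !=
  Pos 6: 'w' vs 'r' !=
Hamming distance = 5


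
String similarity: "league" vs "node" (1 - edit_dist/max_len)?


Word 1: "league" (length 6)
Word 2: "node" (length 4)
One optimal edit sequence:
  1. delete 'l'  (+1)
  2. delete 'e'  (+1)
  3. substitute 'a' -> 'n'  (+1)
  4. substitute 'g' -> 'o'  (+1)
  5. substitute 'u' -> 'd'  (+1)
  6. keep 'e'
Edit distance = 5
Max length = max(6, 4) = 6
Similarity = 1 - 5/6
= 0.1667


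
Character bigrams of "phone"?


Word: "phone" (length 5)
Number of bigrams = 5 - 2 + 1 = 4
  Position 0: "ph"
  Position 1: "ho"
  Position 2: "on"
  Position 3: "ne"
Bigrams = "ph", "ho", "on", "ne"


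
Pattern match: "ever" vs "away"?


Pattern of "ever": [0, 1, 0, 2]
Pattern of "away": [0, 1, 0, 2]
Patterns match
Same pattern = Yes


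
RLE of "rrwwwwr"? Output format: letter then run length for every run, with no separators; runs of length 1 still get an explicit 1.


String: "rrwwwwr"
Scanning for consecutive runs:
  'r' x 2
  'w' x 4
  'r' x 1
RLE = "r2w4r1"


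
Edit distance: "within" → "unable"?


Word 1: "within" (length 6)
Word 2: "unable" (length 6)
One optimal edit sequence (insert/delete/substitute each cost 1):
  1. substitute 'w' -> 'u'  (+1)
  2. substitute 'i' -> 'n'  (+1)
  3. substitute 't' -> 'a'  (+1)
  4. substitute 'h' -> 'b'  (+1)
  5. substitute 'i' -> 'l'  (+1)
  6. substitute 'n' -> 'e'  (+1)
Total edit operations: 6
Edit distance = 6


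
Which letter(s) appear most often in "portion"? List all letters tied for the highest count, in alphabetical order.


Word: "portion"
Letter counts:
  'i': 1
  'n': 1
  'o': 2
  'p': 1
  'r': 1
  't': 1
Maximum count = 2
Most frequent = 'o' (2 times each)


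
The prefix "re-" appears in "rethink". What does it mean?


Prefix: re-
As in: rethink -> re- + think
Meaning = again


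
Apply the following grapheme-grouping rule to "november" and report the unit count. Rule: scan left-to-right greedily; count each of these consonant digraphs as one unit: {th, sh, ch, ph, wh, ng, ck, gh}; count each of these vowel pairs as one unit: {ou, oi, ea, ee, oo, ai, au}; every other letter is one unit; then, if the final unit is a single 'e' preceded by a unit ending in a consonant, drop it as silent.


Word: "november" (8 letters)
Left-to-right scan:
  [1] 'n' (letter)
  [2] 'o' (letter)
  [3] 'v' (letter)
  [4] 'e' (letter)
  [5] 'm' (letter)
  [6] 'b' (letter)
  [7] 'e' (letter)
  [8] 'r' (letter)
Units from scan: 8
Sound units = 8 units


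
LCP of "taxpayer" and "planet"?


Word 1: "taxpayer"
Word 2: "planet"
Comparing from start:
  Pos 0: 't' != 'p' (stop)
LCP = "" (length 0)


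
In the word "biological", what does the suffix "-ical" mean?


Suffix: -ical
Example: biological (biology + -ical, with a spelling change)
Meaning = relating to


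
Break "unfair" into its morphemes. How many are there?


Word: "unfair"
Morphemes: un- | fair
Each morpheme carries meaning
= 2 morphemes


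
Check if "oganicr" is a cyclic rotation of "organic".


Word: "organic", Candidate: "oganicr"
Method: check if candidate is substring of word+word
"organicorganic" contains "oganicr"? No
Is rotation = No


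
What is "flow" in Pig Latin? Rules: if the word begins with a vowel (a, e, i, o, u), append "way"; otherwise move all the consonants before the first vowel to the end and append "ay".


Word: "flow"
Starts with consonant(s) → move to end, add 'ay'
Consonant cluster: "fl"
Pig Latin = "owflay"


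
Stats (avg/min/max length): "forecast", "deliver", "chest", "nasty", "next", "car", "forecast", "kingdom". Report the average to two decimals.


Lengths: "forecast"=8, "deliver"=7, "chest"=5, "nasty"=5, "next"=4, "car"=3, "forecast"=8, "kingdom"=7
Sum = 47, Count = 8
Average = 47/8 = 5.88
= avg=5.88, min=3, max=8


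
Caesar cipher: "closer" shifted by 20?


Word: "closer"
Shift: 20
Each letter → (letter + shift) mod 26:
  'c' (2) + 20 = 22 → 'w'
  'l' (11) + 20 = 5 → 'f'
  'o' (14) + 20 = 8 → 'i'
  's' (18) + 20 = 12 → 'm'
  'e' (4) + 20 = 24 → 'y'
  'r' (17) + 20 = 11 → 'l'
Result = "wfimyl"


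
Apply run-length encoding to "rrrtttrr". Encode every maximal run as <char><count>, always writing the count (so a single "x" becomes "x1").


String: "rrrtttrr"
Scanning for consecutive runs:
  'r' x 3
  't' x 3
  'r' x 2
RLE = "r3t3r2"


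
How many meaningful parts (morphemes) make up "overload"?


Word: "overload"
Morphemes: over- / load
Each morpheme carries meaning
= 2 morphemes


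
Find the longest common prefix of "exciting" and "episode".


Word 1: "exciting"
Word 2: "episode"
Comparing from start:
  Pos 0: 'e' == 'e'
  Pos 1: 'x' != 'p' (stop)
LCP = "e" (length 1)


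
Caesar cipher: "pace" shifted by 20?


Word: "pace"
Shift: 20
Each letter → (letter + shift) mod 26:
  'p' (15) + 20 = 9 → 'j'
  'a' (0) + 20 = 20 → 'u'
  'c' (2) + 20 = 22 → 'w'
  'e' (4) + 20 = 24 → 'y'
Result = "juwy"


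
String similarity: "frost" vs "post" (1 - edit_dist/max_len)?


Word 1: "frost" (length 5)
Word 2: "post" (length 4)
One optimal edit sequence:
  1. delete 'f'  (+1)
  2. substitute 'r' -> 'p'  (+1)
  3. keep 'o'
  4. keep 's'
  5. keep 't'
Edit distance = 2
Max length = max(5, 4) = 5
Similarity = 1 - 2/5
= 0.6000


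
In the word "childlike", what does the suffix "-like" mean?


Suffix: -like
Example: childlike = child + -like
Meaning = resembling


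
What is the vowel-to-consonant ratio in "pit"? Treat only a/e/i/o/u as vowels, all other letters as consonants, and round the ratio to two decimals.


Word: "pit"
Vowels (a,e,i,o,u): 1
Consonants: 2
Ratio = 1/2
= 0.50


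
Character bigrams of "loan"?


Word: "loan" (length 4)
Number of bigrams = 4 - 2 + 1 = 3
  Position 0: "lo"
  Position 1: "oa"
  Position 2: "an"
Bigrams = "lo", "oa", "an"


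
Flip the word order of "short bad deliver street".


Original: "short bad deliver street"
Words (1..n): short | bad | deliver | street
Reversed (n..1): street | deliver | bad | short
Result = "street deliver bad short"


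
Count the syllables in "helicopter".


Word: "helicopter"
Syllable breakdown: hel-i-cop-ter
Counting: 4 parts
= 4 syllables


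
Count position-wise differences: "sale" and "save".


Comparing character by character (same length = 4):
  Pos 0: 's' vs 's' =
  Pos 1: 'a' vs 'a' =
  Pos 2: 'l' vs 'v' !=
  Pos 3: 'e' vs 'e' =
Hamming distance = 1


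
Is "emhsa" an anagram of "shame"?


Word 1: "shame" → sorted: aehms
Word 2: "emhsa" → sorted: aehms
Same letters? aehms == aehms
Anagram = Yes


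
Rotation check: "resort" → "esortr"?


Word: "resort", Candidate: "esortr"
Method: check if candidate is substring of word+word
"resortresort" contains "esortr"? Yes
Is rotation = Yes


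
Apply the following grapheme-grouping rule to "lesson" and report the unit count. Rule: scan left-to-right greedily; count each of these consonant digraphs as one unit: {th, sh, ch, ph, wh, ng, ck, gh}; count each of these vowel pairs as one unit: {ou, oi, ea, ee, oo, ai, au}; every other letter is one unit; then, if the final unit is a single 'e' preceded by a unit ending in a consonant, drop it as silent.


Word: "lesson" (6 letters)
Left-to-right scan:
  1. 'l' (letter)
  2. 'e' (letter)
  3. 's' (letter)
  4. 's' (letter)
  5. 'o' (letter)
  6. 'n' (letter)
Units from scan: 6
Sound units = 6 units


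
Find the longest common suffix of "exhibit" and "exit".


Word 1: "exhibit"
Word 2: "exit"
Comparing from end:
  Pos -1: 't' == 't'
  Pos -2: 'i' == 'i'
  Pos -3: 'b' != 'x' (stop)
LCS = "it" (length 2)


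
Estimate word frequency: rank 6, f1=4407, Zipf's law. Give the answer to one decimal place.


Zipf's law: f(r) = f(1) / r
f(1) = 4407
f(6) = 4407 / 6
= 734.5 occurrences


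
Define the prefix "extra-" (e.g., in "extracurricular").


Prefix: extra-
Example: extracurricular (extra- + curricular)
Meaning = beyond


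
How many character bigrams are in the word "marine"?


Word: "marine" (length 6)
Number of 2-grams = length - 2 + 1 = 6 - 2 + 1
= 5


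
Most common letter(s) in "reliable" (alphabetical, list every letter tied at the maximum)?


Word: "reliable"
Letter counts:
  'a': 1
  'b': 1
  'e': 2
  'i': 1
  'l': 2
  'r': 1
Maximum count = 2
Most frequent = 'e', 'l' (2 times each)


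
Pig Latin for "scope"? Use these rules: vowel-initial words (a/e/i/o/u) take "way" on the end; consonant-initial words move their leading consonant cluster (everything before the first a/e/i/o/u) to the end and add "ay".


Word: "scope"
Starts with consonant(s) → move to end, add 'ay'
Consonant cluster: "sc"
Pig Latin = "opescay"


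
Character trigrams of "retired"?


Word: "retired" (length 7)
Number of trigrams = 7 - 3 + 1 = 5
  Position 0: "ret"
  Position 1: "eti"
  Position 2: "tir"
  Position 3: "ire"
  Position 4: "red"
Trigrams = "ret", "eti", "tir", "ire", "red"


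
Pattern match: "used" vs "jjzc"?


Pattern of "used": [0, 1, 2, 3]
Pattern of "jjzc": [0, 0, 1, 2]
Patterns do not match
Same pattern = No


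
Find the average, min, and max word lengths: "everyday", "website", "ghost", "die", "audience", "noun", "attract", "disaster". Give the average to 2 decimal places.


Lengths: "everyday"=8, "website"=7, "ghost"=5, "die"=3, "audience"=8, "noun"=4, "attract"=7, "disaster"=8
Sum = 50, Count = 8
Average = 50/8 = 6.25
= avg=6.25, min=3, max=8


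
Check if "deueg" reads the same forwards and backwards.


Word: "deueg"
Reversed: "geued"
Forward == Backward? deueg != geued
Palindrome = No


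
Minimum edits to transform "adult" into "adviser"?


Word 1: "adult" (length 5)
Word 2: "adviser" (length 7)
One optimal edit sequence (insert/delete/substitute each cost 1):
  1. keep 'a'
  2. keep 'd'
  3. insert 'v'  (+1)
  4. insert 'i'  (+1)
  5. substitute 'u' -> 's'  (+1)
  6. substitute 'l' -> 'e'  (+1)
  7. substitute 't' -> 'r'  (+1)
Total edit operations: 5
Edit distance = 5


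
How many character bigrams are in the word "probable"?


Word: "probable" (length 8)
Number of 2-grams = length - 2 + 1 = 8 - 2 + 1
= 7


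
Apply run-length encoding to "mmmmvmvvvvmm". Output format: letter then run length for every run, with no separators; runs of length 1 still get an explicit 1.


String: "mmmmvmvvvvmm"
Scanning for consecutive runs:
  'm' x 4
  'v' x 1
  'm' x 1
  'v' x 4
  'm' x 2
RLE = "m4v1m1v4m2"


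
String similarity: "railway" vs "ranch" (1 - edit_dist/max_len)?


Word 1: "railway" (length 7)
Word 2: "ranch" (length 5)
One optimal edit sequence:
  1. keep 'r'
  2. keep 'a'
  3. delete 'i'  (+1)
  4. delete 'l'  (+1)
  5. substitute 'w' -> 'n'  (+1)
  6. substitute 'a' -> 'c'  (+1)
  7. substitute 'y' -> 'h'  (+1)
Edit distance = 5
Max length = max(7, 5) = 7
Similarity = 1 - 5/7
= 0.2857


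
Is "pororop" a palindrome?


Word: "pororop"
Reversed: "pororop"
Forward == Backward? pororop == pororop
Palindrome = Yes


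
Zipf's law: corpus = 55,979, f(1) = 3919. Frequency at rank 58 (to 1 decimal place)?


Zipf's law: f(r) = f(1) / r
f(1) = 3919
f(58) = 3919 / 58
= 67.6 occurrences


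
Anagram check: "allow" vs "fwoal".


Word 1: "allow" → sorted: allow
Word 2: "fwoal" → sorted: aflow
Same letters? allow != aflow
Anagram = No


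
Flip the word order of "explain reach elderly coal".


Original: "explain reach elderly coal"
Words (1..n): explain | reach | elderly | coal
Reversed (n..1): coal | elderly | reach | explain
Result = "coal elderly reach explain"


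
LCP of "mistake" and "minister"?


Word 1: "mistake"
Word 2: "minister"
Comparing from start:
  Pos 0: 'm' == 'm'
  Pos 1: 'i' == 'i'
  Pos 2: 's' != 'n' (stop)
LCP = "mi" (length 2)


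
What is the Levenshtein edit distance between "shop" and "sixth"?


Word 1: "shop" (length 4)
Word 2: "sixth" (length 5)
One optimal edit sequence (insert/delete/substitute each cost 1):
  1. keep 's'
  2. insert 'i'  (+1)
  3. substitute 'h' -> 'x'  (+1)
  4. substitute 'o' -> 't'  (+1)
  5. substitute 'p' -> 'h'  (+1)
Total edit operations: 4
Edit distance = 4


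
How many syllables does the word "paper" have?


Word: "paper"
Syllable breakdown: pa-per
Counting: 2 parts
= 2 syllables


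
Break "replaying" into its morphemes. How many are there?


Word: "replaying"
Morphemes: re- / play / -ing
Each morpheme carries meaning
= 3 morphemes


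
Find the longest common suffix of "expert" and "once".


Word 1: "expert"
Word 2: "once"
Comparing from end:
  Pos -1: 't' != 'e' (stop)
LCS = "" (length 0)


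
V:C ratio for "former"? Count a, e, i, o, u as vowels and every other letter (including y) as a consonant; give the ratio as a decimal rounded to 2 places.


Word: "former"
Vowels (a,e,i,o,u): 2
Consonants: 4
Ratio = 2/4
= 0.50


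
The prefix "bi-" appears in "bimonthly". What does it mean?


Prefix: bi-
Example: bimonthly (bi- + monthly)
Meaning = two


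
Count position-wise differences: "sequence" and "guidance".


Comparing character by character (same length = 8):
  Pos 0: 's' vs 'g' !=
  Pos 1: 'e' vs 'u' !=
  Pos 2: 'q' vs 'i' !=
  Pos 3: 'u' vs 'd' !=
  Pos 4: 'e' vs 'a' !=
  Pos 5: 'n' vs 'n' =
  Pos 6: 'c' vs 'c' =
  Pos 7: 'e' vs 'e' =
Hamming distance = 5


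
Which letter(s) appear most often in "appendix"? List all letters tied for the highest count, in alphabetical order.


Word: "appendix"
Letter counts:
  'a': 1
  'd': 1
  'e': 1
  'i': 1
  'n': 1
  'p': 2
  'x': 1
Maximum count = 2
Most frequent = 'p' (2 times each)


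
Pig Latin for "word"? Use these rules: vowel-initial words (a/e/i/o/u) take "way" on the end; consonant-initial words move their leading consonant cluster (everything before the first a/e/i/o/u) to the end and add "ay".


Word: "word"
Starts with consonant(s) → move to end, add 'ay'
Consonant cluster: "w"
Pig Latin = "ordway"


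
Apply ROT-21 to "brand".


Word: "brand"
Shift: 21
Each letter → (letter + shift) mod 26:
  'b' (1) + 21 = 22 → 'w'
  'r' (17) + 21 = 12 → 'm'
  'a' (0) + 21 = 21 → 'v'
  'n' (13) + 21 = 8 → 'i'
  'd' (3) + 21 = 24 → 'y'
Result = "wmviy"


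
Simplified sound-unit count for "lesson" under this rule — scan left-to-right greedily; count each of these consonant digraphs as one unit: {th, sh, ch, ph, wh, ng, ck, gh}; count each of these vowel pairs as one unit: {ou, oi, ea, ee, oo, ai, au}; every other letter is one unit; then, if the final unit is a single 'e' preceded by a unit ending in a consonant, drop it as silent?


Word: "lesson" (6 letters)
Left-to-right scan:
  (1) 'l' (letter)
  (2) 'e' (letter)
  (3) 's' (letter)
  (4) 's' (letter)
  (5) 'o' (letter)
  (6) 'n' (letter)
Units from scan: 6
Sound units = 6 units


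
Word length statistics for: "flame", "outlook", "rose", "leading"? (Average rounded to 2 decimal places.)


Lengths: "flame"=5, "outlook"=7, "rose"=4, "leading"=7
Sum = 23, Count = 4
Average = 23/4 = 5.75
= avg=5.75, min=4, max=7


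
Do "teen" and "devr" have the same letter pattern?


Pattern of "teen": [0, 1, 1, 2]
Pattern of "devr": [0, 1, 2, 3]
Patterns do not match
Same pattern = No


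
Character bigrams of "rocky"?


Word: "rocky" (length 5)
Number of bigrams = 5 - 2 + 1 = 4
  Position 0: "ro"
  Position 1: "oc"
  Position 2: "ck"
  Position 3: "ky"
Bigrams = "ro", "oc", "ck", "ky"


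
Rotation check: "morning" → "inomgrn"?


Word: "morning", Candidate: "inomgrn"
Method: check if candidate is substring of word+word
"morningmorning" contains "inomgrn"? No
Is rotation = No


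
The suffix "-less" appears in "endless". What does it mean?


Suffix: -less
As in: endless -> end + -less
Meaning = without


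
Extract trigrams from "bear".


Word: "bear" (length 4)
Number of trigrams = 4 - 3 + 1 = 2
  Position 0: "bea"
  Position 1: "ear"
Trigrams = "bea", "ear"


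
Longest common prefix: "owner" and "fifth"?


Word 1: "owner"
Word 2: "fifth"
Comparing from start:
  Pos 0: 'o' != 'f' (stop)
LCP = "" (length 0)


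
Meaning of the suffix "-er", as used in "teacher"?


Suffix: -er
Example: teacher (teach + -er)
Meaning = one who / more


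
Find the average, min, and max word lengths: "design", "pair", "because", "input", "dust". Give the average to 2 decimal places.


Lengths: "design"=6, "pair"=4, "because"=7, "input"=5, "dust"=4
Sum = 26, Count = 5
Average = 26/5 = 5.20
= avg=5.20, min=4, max=7


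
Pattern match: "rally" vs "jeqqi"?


Pattern of "rally": [0, 1, 2, 2, 3]
Pattern of "jeqqi": [0, 1, 2, 2, 3]
Patterns match
Same pattern = Yes


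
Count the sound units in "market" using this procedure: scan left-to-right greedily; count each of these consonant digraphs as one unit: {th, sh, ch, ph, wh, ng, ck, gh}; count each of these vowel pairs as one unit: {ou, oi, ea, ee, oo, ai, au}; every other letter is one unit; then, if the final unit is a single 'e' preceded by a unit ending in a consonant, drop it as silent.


Word: "market" (6 letters)
Left-to-right scan:
  (1) 'm' (letter)
  (2) 'a' (letter)
  (3) 'r' (letter)
  (4) 'k' (letter)
  (5) 'e' (letter)
  (6) 't' (letter)
Units from scan: 6
Sound units = 6 units


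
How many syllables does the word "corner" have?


Word: "corner"
Syllable breakdown: cor · ner
Counting: 2 parts
= 2 syllables


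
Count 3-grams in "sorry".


Word: "sorry" (length 5)
Number of 3-grams = length - 3 + 1 = 5 - 3 + 1
= 3


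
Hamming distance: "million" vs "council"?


Comparing character by character (same length = 7):
  Pos 0: 'm' vs 'c' !=
  Pos 1: 'i' vs 'o' !=
  Pos 2: 'l' vs 'u' !=
  Pos 3: 'l' vs 'n' !=
  Pos 4: 'i' vs 'c' !=
  Pos 5: 'o' vs 'i' !=
  Pos 6: 'n' vs 'l' !=
Hamming distance = 7


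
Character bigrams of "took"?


Word: "took" (length 4)
Number of bigrams = 4 - 2 + 1 = 3
  Position 0: "to"
  Position 1: "oo"
  Position 2: "ok"
Bigrams = "to", "oo", "ok"


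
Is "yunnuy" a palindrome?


Word: "yunnuy"
Reversed: "yunnuy"
Forward == Backward? yunnuy == yunnuy
Palindrome = Yes


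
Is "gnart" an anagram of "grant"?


Word 1: "grant" → sorted: agnrt
Word 2: "gnart" → sorted: agnrt
Same letters? agnrt == agnrt
Anagram = Yes


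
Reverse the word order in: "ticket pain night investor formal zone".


Original: "ticket pain night investor formal zone"
Words (1..n): ticket | pain | night | investor | formal | zone
Reversed (n..1): zone | formal | investor | night | pain | ticket
Result = "zone formal investor night pain ticket"


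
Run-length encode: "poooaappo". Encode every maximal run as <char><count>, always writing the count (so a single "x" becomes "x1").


String: "poooaappo"
Scanning for consecutive runs:
  'p' x 1
  'o' x 3
  'a' x 2
  'p' x 2
  'o' x 1
RLE = "p1o3a2p2o1"


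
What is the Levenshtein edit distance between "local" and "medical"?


Word 1: "local" (length 5)
Word 2: "medical" (length 7)
One optimal edit sequence (insert/delete/substitute each cost 1):
  1. insert 'm'  (+1)
  2. insert 'e'  (+1)
  3. substitute 'l' -> 'd'  (+1)
  4. substitute 'o' -> 'i'  (+1)
  5. keep 'c'
  6. keep 'a'
  7. keep 'l'
Total edit operations: 4
Edit distance = 4


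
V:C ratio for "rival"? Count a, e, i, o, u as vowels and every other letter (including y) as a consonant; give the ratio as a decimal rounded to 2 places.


Word: "rival"
Vowels (a,e,i,o,u): 2
Consonants: 3
Ratio = 2/3
= 0.67


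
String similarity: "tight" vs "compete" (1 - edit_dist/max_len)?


Word 1: "tight" (length 5)
Word 2: "compete" (length 7)
One optimal edit sequence:
  1. insert 'c'  (+1)
  2. substitute 't' -> 'o'  (+1)
  3. substitute 'i' -> 'm'  (+1)
  4. substitute 'g' -> 'p'  (+1)
  5. substitute 'h' -> 'e'  (+1)
  6. keep 't'
  7. insert 'e'  (+1)
Edit distance = 6
Max length = max(5, 7) = 7
Similarity = 1 - 6/7
= 0.1429


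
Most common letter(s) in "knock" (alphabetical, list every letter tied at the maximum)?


Word: "knock"
Letter counts:
  'c': 1
  'k': 2
  'n': 1
  'o': 1
Maximum count = 2
Most frequent = 'k' (2 times each)


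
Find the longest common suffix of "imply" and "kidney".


Word 1: "imply"
Word 2: "kidney"
Comparing from end:
  Pos -1: 'y' == 'y'
  Pos -2: 'l' != 'e' (stop)
LCS = "y" (length 1)


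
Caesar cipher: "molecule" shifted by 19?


Word: "molecule"
Shift: 19
Each letter → (letter + shift) mod 26:
  'm' (12) + 19 = 5 → 'f'
  'o' (14) + 19 = 7 → 'h'
  'l' (11) + 19 = 4 → 'e'
  'e' (4) + 19 = 23 → 'x'
  'c' (2) + 19 = 21 → 'v'
  'u' (20) + 19 = 13 → 'n'
  'l' (11) + 19 = 4 → 'e'
  'e' (4) + 19 = 23 → 'x'
Result = "fhexvnex"


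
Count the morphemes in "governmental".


Word: "governmental"
Morphemes: govern / -ment / -al
Each morpheme carries meaning
= 3 morphemes


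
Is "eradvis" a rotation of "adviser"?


Word: "adviser", Candidate: "eradvis"
Method: check if candidate is substring of word+word
"adviseradviser" contains "eradvis"? Yes
Is rotation = Yes


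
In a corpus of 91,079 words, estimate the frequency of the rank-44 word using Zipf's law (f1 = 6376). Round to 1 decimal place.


Zipf's law: f(r) = f(1) / r
f(1) = 6376
f(44) = 6376 / 44
= 144.9 occurrences


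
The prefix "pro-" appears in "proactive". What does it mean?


Prefix: pro-
As in: proactive -> pro- + active
Meaning = forward / in favor of


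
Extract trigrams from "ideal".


Word: "ideal" (length 5)
Number of trigrams = 5 - 3 + 1 = 3
  Position 0: "ide"
  Position 1: "dea"
  Position 2: "eal"
Trigrams = "ide", "dea", "eal"


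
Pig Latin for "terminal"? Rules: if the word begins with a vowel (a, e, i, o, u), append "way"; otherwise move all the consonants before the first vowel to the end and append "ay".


Word: "terminal"
Starts with consonant(s) → move to end, add 'ay'
Consonant cluster: "t"
Pig Latin = "erminaltay"


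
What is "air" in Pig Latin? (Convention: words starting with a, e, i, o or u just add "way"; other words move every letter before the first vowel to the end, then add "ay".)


Word: "air"
Starts with vowel → add 'way'
Pig Latin = "airway"


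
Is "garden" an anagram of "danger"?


Word 1: "danger" → sorted: adegnr
Word 2: "garden" → sorted: adegnr
Same letters? adegnr == adegnr
Anagram = Yes


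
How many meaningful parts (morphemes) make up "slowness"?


Word: "slowness"
Morphemes: slow + -ness
Each morpheme carries meaning
= 2 morphemes


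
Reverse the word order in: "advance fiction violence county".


Original: "advance fiction violence county"
Words (1..n): advance | fiction | violence | county
Reversed (n..1): county | violence | fiction | advance
Result = "county violence fiction advance"


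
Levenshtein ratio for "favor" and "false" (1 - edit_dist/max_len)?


Word 1: "favor" (length 5)
Word 2: "false" (length 5)
One optimal edit sequence:
  1. keep 'f'
  2. keep 'a'
  3. substitute 'v' -> 'l'  (+1)
  4. substitute 'o' -> 's'  (+1)
  5. substitute 'r' -> 'e'  (+1)
Edit distance = 3
Max length = max(5, 5) = 5
Similarity = 1 - 3/5
= 0.4000


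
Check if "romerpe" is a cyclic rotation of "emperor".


Word: "emperor", Candidate: "romerpe"
Method: check if candidate is substring of word+word
"emperoremperor" contains "romerpe"? No
Is rotation = No


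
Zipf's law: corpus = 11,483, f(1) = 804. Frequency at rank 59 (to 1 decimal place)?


Zipf's law: f(r) = f(1) / r
f(1) = 804
f(59) = 804 / 59
= 13.6 occurrences


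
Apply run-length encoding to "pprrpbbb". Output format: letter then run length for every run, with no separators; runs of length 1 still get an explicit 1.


String: "pprrpbbb"
Scanning for consecutive runs:
  'p' x 2
  'r' x 2
  'p' x 1
  'b' x 3
RLE = "p2r2p1b3"


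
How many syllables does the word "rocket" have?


Word: "rocket"
Syllable breakdown: rock | et
Counting: 2 parts
= 2 syllables


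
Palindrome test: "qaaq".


Word: "qaaq"
Reversed: "qaaq"
Forward == Backward? qaaq == qaaq
Palindrome = Yes


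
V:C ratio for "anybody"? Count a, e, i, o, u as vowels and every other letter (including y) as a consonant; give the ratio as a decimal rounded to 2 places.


Word: "anybody"
Vowels (a,e,i,o,u): 2
Consonants: 5
Ratio = 2/5
= 0.40


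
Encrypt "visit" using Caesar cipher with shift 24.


Word: "visit"
Shift: 24
Each letter → (letter + shift) mod 26:
  'v' (21) + 24 = 19 → 't'
  'i' (8) + 24 = 6 → 'g'
  's' (18) + 24 = 16 → 'q'
  'i' (8) + 24 = 6 → 'g'
  't' (19) + 24 = 17 → 'r'
Result = "tgqgr"


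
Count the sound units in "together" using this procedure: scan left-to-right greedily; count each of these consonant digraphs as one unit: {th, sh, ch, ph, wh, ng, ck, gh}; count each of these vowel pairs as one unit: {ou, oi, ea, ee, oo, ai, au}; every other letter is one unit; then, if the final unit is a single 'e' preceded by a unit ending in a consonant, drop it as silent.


Word: "together" (8 letters)
Left-to-right scan:
  1. 't' (letter)
  2. 'o' (letter)
  3. 'g' (letter)
  4. 'e' (letter)
  5. 'th' (digraph)
  6. 'e' (letter)
  7. 'r' (letter)
Units from scan: 7
Sound units = 7 units


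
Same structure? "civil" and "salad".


Pattern of "civil": [0, 1, 2, 1, 3]
Pattern of "salad": [0, 1, 2, 1, 3]
Patterns match
Same pattern = Yes


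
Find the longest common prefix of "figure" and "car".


Word 1: "figure"
Word 2: "car"
Comparing from start:
  Pos 0: 'f' != 'c' (stop)
LCP = "" (length 0)


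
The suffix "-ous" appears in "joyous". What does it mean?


Suffix: -ous
As in: joyous -> joy + -ous
Meaning = having quality of


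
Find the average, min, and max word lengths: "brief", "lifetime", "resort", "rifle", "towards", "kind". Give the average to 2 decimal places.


Lengths: "brief"=5, "lifetime"=8, "resort"=6, "rifle"=5, "towards"=7, "kind"=4
Sum = 35, Count = 6
Average = 35/6 = 5.83
= avg=5.83, min=4, max=8


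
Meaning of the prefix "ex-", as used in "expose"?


Prefix: ex-
Example: expose = ex- + pose
Meaning = out / former


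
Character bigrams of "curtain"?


Word: "curtain" (length 7)
Number of bigrams = 7 - 2 + 1 = 6
  Position 0: "cu"
  Position 1: "ur"
  Position 2: "rt"
  Position 3: "ta"
  Position 4: "ai"
  Position 5: "in"
Bigrams = "cu", "ur", "rt", "ta", "ai", "in"


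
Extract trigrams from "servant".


Word: "servant" (length 7)
Number of trigrams = 7 - 3 + 1 = 5
  Position 0: "ser"
  Position 1: "erv"
  Position 2: "rva"
  Position 3: "van"
  Position 4: "ant"
Trigrams = "ser", "erv", "rva", "van", "ant"


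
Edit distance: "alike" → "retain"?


Word 1: "alike" (length 5)
Word 2: "retain" (length 6)
One optimal edit sequence (insert/delete/substitute each cost 1):
  1. insert 'r'  (+1)
  2. substitute 'a' -> 'e'  (+1)
  3. substitute 'l' -> 't'  (+1)
  4. substitute 'i' -> 'a'  (+1)
  5. substitute 'k' -> 'i'  (+1)
  6. substitute 'e' -> 'n'  (+1)
Total edit operations: 6
Edit distance = 6


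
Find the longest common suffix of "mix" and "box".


Word 1: "mix"
Word 2: "box"
Comparing from end:
  Pos -1: 'x' == 'x'
  Pos -2: 'i' != 'o' (stop)
LCS = "x" (length 1)


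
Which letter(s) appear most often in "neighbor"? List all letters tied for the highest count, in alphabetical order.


Word: "neighbor"
Letter counts:
  'b': 1
  'e': 1
  'g': 1
  'h': 1
  'i': 1
  'n': 1
  'o': 1
  'r': 1
Maximum count = 1
Most frequent = 'b', 'e', 'g', 'h', 'i', 'n', 'o', 'r' (1 time each)


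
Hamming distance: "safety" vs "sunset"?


Comparing character by character (same length = 6):
  Pos 0: 's' vs 's' =
  Pos 1: 'a' vs 'u' !=
  Pos 2: 'f' vs 'n' !=
  Pos 3: 'e' vs 's' !=
  Pos 4: 't' vs 'e' !=
  Pos 5: 'y' vs 't' !=
Hamming distance = 5


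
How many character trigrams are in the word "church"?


Word: "church" (length 6)
Number of 3-grams = length - 3 + 1 = 6 - 3 + 1
= 4


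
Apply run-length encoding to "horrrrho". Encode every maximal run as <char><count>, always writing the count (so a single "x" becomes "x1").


String: "horrrrho"
Scanning for consecutive runs:
  'h' x 1
  'o' x 1
  'r' x 4
  'h' x 1
  'o' x 1
RLE = "h1o1r4h1o1"


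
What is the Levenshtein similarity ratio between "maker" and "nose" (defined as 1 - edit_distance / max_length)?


Word 1: "maker" (length 5)
Word 2: "nose" (length 4)
One optimal edit sequence:
  1. substitute 'm' -> 'n'  (+1)
  2. substitute 'a' -> 'o'  (+1)
  3. substitute 'k' -> 's'  (+1)
  4. keep 'e'
  5. delete 'r'  (+1)
Edit distance = 4
Max length = max(5, 4) = 5
Similarity = 1 - 4/5
= 0.2000


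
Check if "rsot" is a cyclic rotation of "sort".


Word: "sort", Candidate: "rsot"
Method: check if candidate is substring of word+word
"sortsort" contains "rsot"? No
Is rotation = No


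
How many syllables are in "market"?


Word: "market"
Syllable breakdown: mar / ket
Counting: 2 parts
= 2 syllables


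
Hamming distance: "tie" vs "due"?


Comparing character by character (same length = 3):
  Pos 0: 't' vs 'd' !=
  Pos 1: 'i' vs 'u' !=
  Pos 2: 'e' vs 'e' =
Hamming distance = 2


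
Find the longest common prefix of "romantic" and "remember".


Word 1: "romantic"
Word 2: "remember"
Comparing from start:
  Pos 0: 'r' == 'r'
  Pos 1: 'o' != 'e' (stop)
LCP = "r" (length 1)


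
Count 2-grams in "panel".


Word: "panel" (length 5)
Number of 2-grams = length - 2 + 1 = 5 - 2 + 1
= 4


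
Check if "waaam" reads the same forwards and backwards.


Word: "waaam"
Reversed: "maaaw"
Forward == Backward? waaam != maaaw
Palindrome = No


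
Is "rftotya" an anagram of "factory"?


Word 1: "factory" → sorted: acforty
Word 2: "rftotya" → sorted: afortty
Same letters? acforty != afortty
Anagram = No


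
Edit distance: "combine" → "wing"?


Word 1: "combine" (length 7)
Word 2: "wing" (length 4)
One optimal edit sequence (insert/delete/substitute each cost 1):
  1. delete 'c'  (+1)
  2. delete 'o'  (+1)
  3. delete 'm'  (+1)
  4. substitute 'b' -> 'w'  (+1)
  5. keep 'i'
  6. keep 'n'
  7. substitute 'e' -> 'g'  (+1)
Total edit operations: 5
Edit distance = 5


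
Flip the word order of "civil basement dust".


Original: "civil basement dust"
Words (1..n): civil | basement | dust
Reversed (n..1): dust | basement | civil
Result = "dust basement civil"


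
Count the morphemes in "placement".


Word: "placement"
Morphemes: place / -ment
Each morpheme carries meaning
= 2 morphemes


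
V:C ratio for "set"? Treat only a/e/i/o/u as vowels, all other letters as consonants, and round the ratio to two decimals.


Word: "set"
Vowels (a,e,i,o,u): 1
Consonants: 2
Ratio = 1/2
= 0.50


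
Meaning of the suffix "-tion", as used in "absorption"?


Suffix: -tion
Example: absorption (absorb + -tion, with a spelling change)
Meaning = act or process


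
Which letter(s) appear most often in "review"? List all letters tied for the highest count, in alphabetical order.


Word: "review"
Letter counts:
  'e': 2
  'i': 1
  'r': 1
  'v': 1
  'w': 1
Maximum count = 2
Most frequent = 'e' (2 times each)


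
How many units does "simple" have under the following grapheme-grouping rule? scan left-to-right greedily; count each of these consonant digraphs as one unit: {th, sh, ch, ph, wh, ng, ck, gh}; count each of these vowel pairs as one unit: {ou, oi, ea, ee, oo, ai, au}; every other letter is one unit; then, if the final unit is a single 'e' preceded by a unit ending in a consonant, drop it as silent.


Word: "simple" (6 letters)
Left-to-right scan:
  (1) 's' (letter)
  (2) 'i' (letter)
  (3) 'm' (letter)
  (4) 'p' (letter)
  (5) 'l' (letter)
  (6) 'e' (letter)
Units from scan: 6
Final unit is 'e' after a consonant -> drop as silent (-1)
Sound units = 5 units


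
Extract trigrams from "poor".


Word: "poor" (length 4)
Number of trigrams = 4 - 3 + 1 = 2
  Position 0: "poo"
  Position 1: "oor"
Trigrams = "poo", "oor"


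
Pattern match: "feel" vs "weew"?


Pattern of "feel": [0, 1, 1, 2]
Pattern of "weew": [0, 1, 1, 0]
Patterns do not match
Same pattern = No


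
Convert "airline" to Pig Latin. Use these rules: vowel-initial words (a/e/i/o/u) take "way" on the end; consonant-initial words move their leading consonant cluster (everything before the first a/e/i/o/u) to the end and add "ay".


Word: "airline"
Starts with vowel → add 'way'
Pig Latin = "airlineway"


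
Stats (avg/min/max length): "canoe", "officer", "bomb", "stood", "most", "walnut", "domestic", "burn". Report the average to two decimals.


Lengths: "canoe"=5, "officer"=7, "bomb"=4, "stood"=5, "most"=4, "walnut"=6, "domestic"=8, "burn"=4
Sum = 43, Count = 8
Average = 43/8 = 5.38
= avg=5.38, min=4, max=8


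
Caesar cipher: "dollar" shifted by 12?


Word: "dollar"
Shift: 12
Each letter → (letter + shift) mod 26:
  'd' (3) + 12 = 15 → 'p'
  'o' (14) + 12 = 0 → 'a'
  'l' (11) + 12 = 23 → 'x'
  'l' (11) + 12 = 23 → 'x'
  'a' (0) + 12 = 12 → 'm'
  'r' (17) + 12 = 3 → 'd'
Result = "paxxmd"


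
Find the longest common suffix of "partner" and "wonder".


Word 1: "partner"
Word 2: "wonder"
Comparing from end:
  Pos -1: 'r' == 'r'
  Pos -2: 'e' == 'e'
  Pos -3: 'n' != 'd' (stop)
LCS = "er" (length 2)


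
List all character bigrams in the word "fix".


Word: "fix" (length 3)
Number of bigrams = 3 - 2 + 1 = 2
  Position 0: "fi"
  Position 1: "ix"
Bigrams = "fi", "ix"


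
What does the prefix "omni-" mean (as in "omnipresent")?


Prefix: omni-
Example: omnipresent (omni- + present)
Meaning = all


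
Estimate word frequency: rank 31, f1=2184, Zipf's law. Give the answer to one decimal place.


Zipf's law: f(r) = f(1) / r
f(1) = 2184
f(31) = 2184 / 31
= 70.5 occurrences


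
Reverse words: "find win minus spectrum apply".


Original: "find win minus spectrum apply"
Words (1..n): find | win | minus | spectrum | apply
Reversed (n..1): apply | spectrum | minus | win | find
Result = "apply spectrum minus win find"


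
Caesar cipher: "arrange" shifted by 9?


Word: "arrange"
Shift: 9
Each letter → (letter + shift) mod 26:
  'a' (0) + 9 = 9 → 'j'
  'r' (17) + 9 = 0 → 'a'
  'r' (17) + 9 = 0 → 'a'
  'a' (0) + 9 = 9 → 'j'
  'n' (13) + 9 = 22 → 'w'
  'g' (6) + 9 = 15 → 'p'
  'e' (4) + 9 = 13 → 'n'
Result = "jaajwpn"


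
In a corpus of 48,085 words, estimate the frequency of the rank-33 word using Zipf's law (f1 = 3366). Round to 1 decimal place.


Zipf's law: f(r) = f(1) / r
f(1) = 3366
f(33) = 3366 / 33
= 102.0 occurrences


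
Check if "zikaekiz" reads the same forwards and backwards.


Word: "zikaekiz"
Reversed: "zikeakiz"
Forward == Backward? zikaekiz != zikeakiz
Palindrome = No


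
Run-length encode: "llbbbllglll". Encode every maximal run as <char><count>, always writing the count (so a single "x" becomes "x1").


String: "llbbbllglll"
Scanning for consecutive runs:
  'l' x 2
  'b' x 3
  'l' x 2
  'g' x 1
  'l' x 3
RLE = "l2b3l2g1l3"


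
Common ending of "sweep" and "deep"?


Word 1: "sweep"
Word 2: "deep"
Comparing from end:
  Pos -1: 'p' == 'p'
  Pos -2: 'e' == 'e'
  Pos -3: 'e' == 'e'
  Pos -4: 'w' != 'd' (stop)
LCS = "eep" (length 3)


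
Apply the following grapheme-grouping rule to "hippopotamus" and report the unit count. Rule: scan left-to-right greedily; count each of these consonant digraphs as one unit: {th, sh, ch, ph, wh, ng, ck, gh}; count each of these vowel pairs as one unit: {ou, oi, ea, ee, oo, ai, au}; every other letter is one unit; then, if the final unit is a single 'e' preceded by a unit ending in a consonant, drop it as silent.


Word: "hippopotamus" (12 letters)
Left-to-right scan:
  1. 'h' (letter)
  2. 'i' (letter)
  3. 'p' (letter)
  4. 'p' (letter)
  5. 'o' (letter)
  6. 'p' (letter)
  7. 'o' (letter)
  8. 't' (letter)
  9. 'a' (letter)
  10. 'm' (letter)
  11. 'u' (letter)
  12. 's' (letter)
Units from scan: 12
Sound units = 12 units


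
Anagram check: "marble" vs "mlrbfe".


Word 1: "marble" → sorted: abelmr
Word 2: "mlrbfe" → sorted: beflmr
Same letters? abelmr != beflmr
Anagram = No


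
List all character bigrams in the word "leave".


Word: "leave" (length 5)
Number of bigrams = 5 - 2 + 1 = 4
  Position 0: "le"
  Position 1: "ea"
  Position 2: "av"
  Position 3: "ve"
Bigrams = "le", "ea", "av", "ve"


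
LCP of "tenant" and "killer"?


Word 1: "tenant"
Word 2: "killer"
Comparing from start:
  Pos 0: 't' != 'k' (stop)
LCP = "" (length 0)


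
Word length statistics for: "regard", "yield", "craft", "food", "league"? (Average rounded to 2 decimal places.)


Lengths: "regard"=6, "yield"=5, "craft"=5, "food"=4, "league"=6
Sum = 26, Count = 5
Average = 26/5 = 5.20
= avg=5.20, min=4, max=6


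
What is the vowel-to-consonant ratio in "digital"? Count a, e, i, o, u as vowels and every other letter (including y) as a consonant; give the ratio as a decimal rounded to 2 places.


Word: "digital"
Vowels (a,e,i,o,u): 3
Consonants: 4
Ratio = 3/4
= 0.75


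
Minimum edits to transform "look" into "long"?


Word 1: "look" (length 4)
Word 2: "long" (length 4)
One optimal edit sequence (insert/delete/substitute each cost 1):
  1. keep 'l'
  2. keep 'o'
  3. substitute 'o' -> 'n'  (+1)
  4. substitute 'k' -> 'g'  (+1)
Total edit operations: 2
Edit distance = 2


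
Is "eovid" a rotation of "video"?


Word: "video", Candidate: "eovid"
Method: check if candidate is substring of word+word
"videovideo" contains "eovid"? Yes
Is rotation = Yes


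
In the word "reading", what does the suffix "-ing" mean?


Suffix: -ing
As in: reading -> read + -ing
Meaning = present participle


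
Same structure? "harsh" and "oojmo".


Pattern of "harsh": [0, 1, 2, 3, 0]
Pattern of "oojmo": [0, 0, 1, 2, 0]
Patterns do not match
Same pattern = No


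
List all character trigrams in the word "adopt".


Word: "adopt" (length 5)
Number of trigrams = 5 - 3 + 1 = 3
  Position 0: "ado"
  Position 1: "dop"
  Position 2: "opt"
Trigrams = "ado", "dop", "opt"


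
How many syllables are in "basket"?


Word: "basket"
Syllable breakdown: bas | ket
Counting: 2 parts
= 2 syllables


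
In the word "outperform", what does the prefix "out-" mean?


Prefix: out-
Example: outperform (out- + perform)
Meaning = surpass


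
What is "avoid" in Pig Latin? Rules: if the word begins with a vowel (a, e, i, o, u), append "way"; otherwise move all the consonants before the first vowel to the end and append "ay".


Word: "avoid"
Starts with vowel → add 'way'
Pig Latin = "avoidway"


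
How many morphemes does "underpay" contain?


Word: "underpay"
Morphemes: under- + pay
Each morpheme carries meaning
= 2 morphemes
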